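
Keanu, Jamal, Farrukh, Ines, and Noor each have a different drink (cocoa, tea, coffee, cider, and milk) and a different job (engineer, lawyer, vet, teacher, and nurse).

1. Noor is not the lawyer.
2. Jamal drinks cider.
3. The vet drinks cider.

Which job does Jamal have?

vet

With clues 1–3, engineer, lawyer, nurse, and teacher are impossible for Jamal's job.
That leaves vet.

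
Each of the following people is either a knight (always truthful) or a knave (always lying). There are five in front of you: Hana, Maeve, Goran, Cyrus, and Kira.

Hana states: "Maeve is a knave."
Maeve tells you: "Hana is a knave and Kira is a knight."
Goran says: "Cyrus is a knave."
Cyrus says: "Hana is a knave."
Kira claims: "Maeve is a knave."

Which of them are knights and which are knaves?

Hana: knight, Maeve: knave, Goran: knight, Cyrus: knave, Kira: knight

Consider Hana. Suppose Hana is a knave.
Then no assignment of the remaining roles makes every statement match its speaker's type — contradiction.
So Hana is a knight.
With that fixed, Maeve's statement is false, so Maeve is a knave.
With that fixed, Cyrus's statement is false, so Cyrus is a knave.
With that fixed, Kira's statement is true, so Kira is a knight.
With that fixed, Goran's statement is true, so Goran is a knight.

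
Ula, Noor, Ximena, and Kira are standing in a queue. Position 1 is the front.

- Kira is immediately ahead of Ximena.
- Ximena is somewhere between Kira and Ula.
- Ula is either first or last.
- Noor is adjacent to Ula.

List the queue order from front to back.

From clue 1: Ximena is in {2,3,4}.
From clues 1–2: Ula is in {3,4}.
From clues 1–3: Ula → position 4.
From clues 1–4: Kira → position 1, Ximena → position 2, Noor → position 3.

Kira, Ximena, Noor, Ula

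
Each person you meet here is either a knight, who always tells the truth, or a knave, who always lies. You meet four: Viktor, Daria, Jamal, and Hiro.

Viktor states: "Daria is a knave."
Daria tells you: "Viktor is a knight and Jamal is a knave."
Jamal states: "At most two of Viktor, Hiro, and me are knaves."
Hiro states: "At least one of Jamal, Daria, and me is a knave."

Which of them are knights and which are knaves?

Consider Viktor. Suppose Viktor is a knave.
Then no assignment of the remaining roles makes every statement match its speaker's type — contradiction.
So Viktor is a knight.
With that fixed, Jamal's statement is true, so Jamal is a knight.
With that fixed, Daria's statement is false, so Daria is a knave.
With that fixed, Hiro's statement is true, so Hiro is a knight.

Viktor: knight, Daria: knave, Jamal: knight, Hiro: knight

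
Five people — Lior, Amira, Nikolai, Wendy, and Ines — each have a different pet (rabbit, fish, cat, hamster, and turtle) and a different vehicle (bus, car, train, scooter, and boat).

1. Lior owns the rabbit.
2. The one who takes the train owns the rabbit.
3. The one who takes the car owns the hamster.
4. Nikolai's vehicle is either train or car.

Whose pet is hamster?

Clue 1 rules out Lior for the one with pet hamster.
With clues 1–4, Amira, Ines, and Wendy are impossible for the one with pet hamster.
That leaves Nikolai.

Nikolai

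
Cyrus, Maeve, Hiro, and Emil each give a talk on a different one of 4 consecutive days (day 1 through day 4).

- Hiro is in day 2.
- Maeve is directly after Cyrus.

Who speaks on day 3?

With clue 1, Hiro is ruled out for day 3.
With clues 1–2, Emil and Maeve are ruled out for day 3.
So day 3 is Cyrus.

Cyrus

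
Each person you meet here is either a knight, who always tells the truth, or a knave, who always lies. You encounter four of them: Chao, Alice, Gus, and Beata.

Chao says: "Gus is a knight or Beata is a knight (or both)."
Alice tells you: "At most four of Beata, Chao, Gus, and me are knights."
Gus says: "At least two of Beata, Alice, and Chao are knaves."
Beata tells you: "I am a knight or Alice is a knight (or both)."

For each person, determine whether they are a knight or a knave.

Chao: knight, Alice: knight, Gus: knave, Beata: knight

Regardless of anyone's role, Alice's statement is true, so Alice is a knight.
With that fixed, Beata's statement is true, so Beata is a knight.
With that fixed, Chao's statement is true, so Chao is a knight.
With that fixed, Gus's statement is false, so Gus is a knave.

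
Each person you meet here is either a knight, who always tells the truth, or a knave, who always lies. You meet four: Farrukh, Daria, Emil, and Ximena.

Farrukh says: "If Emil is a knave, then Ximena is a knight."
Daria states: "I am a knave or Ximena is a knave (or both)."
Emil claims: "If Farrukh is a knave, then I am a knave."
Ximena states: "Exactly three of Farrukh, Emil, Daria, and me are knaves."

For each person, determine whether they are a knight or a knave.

Farrukh: knight, Daria: knight, Emil: knight, Ximena: knave

Consider Farrukh. Suppose Farrukh is a knave.
Then whichever role Emil has, Emil's statement has the wrong truth value — contradiction.
So Farrukh is a knight.
With that fixed, Emil's statement is true, so Emil is a knight.
With that fixed, Ximena's statement is false, so Ximena is a knave.
With that fixed, Daria's statement is true, so Daria is a knight.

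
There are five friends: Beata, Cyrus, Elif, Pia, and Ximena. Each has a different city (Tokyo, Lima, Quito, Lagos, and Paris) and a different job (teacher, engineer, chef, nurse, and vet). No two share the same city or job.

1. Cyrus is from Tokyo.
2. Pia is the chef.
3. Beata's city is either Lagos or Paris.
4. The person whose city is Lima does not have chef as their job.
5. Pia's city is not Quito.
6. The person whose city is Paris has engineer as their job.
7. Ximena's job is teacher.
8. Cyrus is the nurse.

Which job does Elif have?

vet

With clues 1–2, chef is impossible for Elif's job.
With clues 1–6, engineer is impossible for Elif's job.
With clues 1–7, teacher is impossible for Elif's job.
With clues 1–8, nurse is impossible for Elif's job.
That leaves vet.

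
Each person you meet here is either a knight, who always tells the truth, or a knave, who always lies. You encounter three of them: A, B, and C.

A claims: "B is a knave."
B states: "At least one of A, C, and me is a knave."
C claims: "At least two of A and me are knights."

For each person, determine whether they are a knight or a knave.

A: knave, B: knight, C: knave

Consider A. Suppose A is a knight.
Then no assignment of the remaining roles makes every statement match its speaker's type — contradiction.
So A is a knave.
With that fixed, B's statement is true, so B is a knight.
With that fixed, C's statement is false, so C is a knave.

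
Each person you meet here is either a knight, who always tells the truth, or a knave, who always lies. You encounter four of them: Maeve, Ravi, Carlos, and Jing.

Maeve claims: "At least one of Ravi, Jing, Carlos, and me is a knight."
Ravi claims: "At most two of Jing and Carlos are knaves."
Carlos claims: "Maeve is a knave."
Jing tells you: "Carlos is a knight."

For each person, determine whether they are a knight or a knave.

Regardless of anyone's role, Ravi's statement is true, so Ravi is a knight.
With that fixed, Maeve's statement is true, so Maeve is a knight.
With that fixed, Carlos's statement is false, so Carlos is a knave.
With that fixed, Jing's statement is false, so Jing is a knave.

Maeve: knight, Ravi: knight, Carlos: knave, Jing: knave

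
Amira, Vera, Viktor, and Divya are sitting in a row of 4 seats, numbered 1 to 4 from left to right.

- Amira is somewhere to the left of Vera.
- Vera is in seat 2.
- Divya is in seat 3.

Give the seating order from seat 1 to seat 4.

From clue 1: Amira is in {1,2,3}.
From clues 1–2: Amira → seat 1, Vera → seat 2.
From clues 1–3: Divya → seat 3, Viktor → seat 4.

Amira, Vera, Divya, Viktor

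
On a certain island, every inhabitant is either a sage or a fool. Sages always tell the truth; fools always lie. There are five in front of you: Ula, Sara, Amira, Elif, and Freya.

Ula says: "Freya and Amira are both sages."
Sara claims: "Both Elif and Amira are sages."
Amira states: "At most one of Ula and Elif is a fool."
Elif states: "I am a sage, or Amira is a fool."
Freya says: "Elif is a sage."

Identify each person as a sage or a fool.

Ula: sage, Sara: sage, Amira: sage, Elif: sage, Freya: sage

Consider Ula. Suppose Ula is a fool.
Then no assignment of the remaining roles makes every statement match its speaker's type — contradiction.
So Ula is a sage.
With that fixed, Amira's statement is true, so Amira is a sage.
Consider Sara. Suppose Sara is a fool.
Then no assignment of the remaining roles makes every statement match its speaker's type — contradiction.
So Sara is a sage.
Consider Elif. Suppose Elif is a fool.
Then Sara's statement comes out false, contradicting Sara being a sage.
So Elif is a sage.
With that fixed, Freya's statement is true, so Freya is a sage.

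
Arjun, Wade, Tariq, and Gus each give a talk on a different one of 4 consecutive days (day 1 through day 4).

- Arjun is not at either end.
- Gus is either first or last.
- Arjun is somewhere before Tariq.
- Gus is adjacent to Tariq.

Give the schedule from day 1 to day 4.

From clue 1: Arjun is in {2,3}.
From clues 1–4: Wade → day 1, Arjun → day 2, Tariq → day 3, Gus → day 4.

Wade, Arjun, Tariq, Gus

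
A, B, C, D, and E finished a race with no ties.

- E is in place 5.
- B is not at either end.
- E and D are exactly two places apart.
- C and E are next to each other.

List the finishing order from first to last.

From clue 1: E → place 5.
From clues 1–2: B is in {2,3,4}.
From clues 1–3: D → place 3.
From clues 1–4: A → place 1, B → place 2, C → place 4.

A, B, D, C, E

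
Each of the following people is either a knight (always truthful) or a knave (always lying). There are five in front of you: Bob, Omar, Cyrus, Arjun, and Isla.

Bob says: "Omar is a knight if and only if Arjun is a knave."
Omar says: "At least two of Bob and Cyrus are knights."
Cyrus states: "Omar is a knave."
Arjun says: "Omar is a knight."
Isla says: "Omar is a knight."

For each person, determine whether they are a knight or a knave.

Consider Bob. Suppose Bob is a knight.
Then no assignment of the remaining roles makes every statement match its speaker's type — contradiction.
So Bob is a knave.
With that fixed, Omar's statement is false, so Omar is a knave.
With that fixed, Cyrus's statement is true, so Cyrus is a knight.
With that fixed, Arjun's statement is false, so Arjun is a knave.
With that fixed, Isla's statement is false, so Isla is a knave.

Bob: knave, Omar: knave, Cyrus: knight, Arjun: knave, Isla: knave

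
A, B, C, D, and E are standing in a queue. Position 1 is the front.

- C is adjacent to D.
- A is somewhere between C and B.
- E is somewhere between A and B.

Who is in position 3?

A

With clues 1–2, B is ruled out for position 3.
With clues 1–3, C, D, and E are ruled out for position 3.
So position 3 is A.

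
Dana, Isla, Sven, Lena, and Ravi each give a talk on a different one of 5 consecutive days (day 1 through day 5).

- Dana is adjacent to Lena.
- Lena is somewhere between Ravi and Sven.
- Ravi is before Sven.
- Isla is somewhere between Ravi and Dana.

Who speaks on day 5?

With clues 1–2, Dana and Lena are ruled out for day 5.
With clues 1–3, Ravi is ruled out for day 5.
With clues 1–4, Isla is ruled out for day 5.
So day 5 is Sven.

Sven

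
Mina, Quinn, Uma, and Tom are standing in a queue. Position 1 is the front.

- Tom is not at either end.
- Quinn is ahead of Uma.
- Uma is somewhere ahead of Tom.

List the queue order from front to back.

From clue 1: Tom is in {2,3}.
From clues 1–3: Quinn → position 1, Uma → position 2, Tom → position 3, Mina → position 4.

Quinn, Uma, Tom, Mina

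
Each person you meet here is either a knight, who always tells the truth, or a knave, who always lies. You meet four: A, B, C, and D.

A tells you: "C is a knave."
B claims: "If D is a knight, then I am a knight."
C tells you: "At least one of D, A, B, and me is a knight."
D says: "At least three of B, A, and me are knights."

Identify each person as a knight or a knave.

A: knave, B: knight, C: knight, D: knave

Consider A. Suppose A is a knight.
Then no assignment of the remaining roles makes every statement match its speaker's type — contradiction.
So A is a knave.
With that fixed, D's statement is false, so D is a knave.
With that fixed, B's statement is true, so B is a knight.
With that fixed, C's statement is true, so C is a knight.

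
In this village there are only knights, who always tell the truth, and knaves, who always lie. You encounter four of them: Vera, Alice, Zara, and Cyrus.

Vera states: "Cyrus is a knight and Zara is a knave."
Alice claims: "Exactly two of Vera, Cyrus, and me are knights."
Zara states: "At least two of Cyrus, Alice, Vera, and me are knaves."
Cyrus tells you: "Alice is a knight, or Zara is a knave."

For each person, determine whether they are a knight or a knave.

Vera: knave, Alice: knave, Zara: knight, Cyrus: knave

Consider Vera. Suppose Vera is a knight.
Then no assignment of the remaining roles makes every statement match its speaker's type — contradiction.
So Vera is a knave.
Consider Alice. Suppose Alice is a knight.
Then no assignment of the remaining roles makes every statement match its speaker's type — contradiction.
So Alice is a knave.
With that fixed, Zara's statement is true, so Zara is a knight.
With that fixed, Cyrus's statement is false, so Cyrus is a knave.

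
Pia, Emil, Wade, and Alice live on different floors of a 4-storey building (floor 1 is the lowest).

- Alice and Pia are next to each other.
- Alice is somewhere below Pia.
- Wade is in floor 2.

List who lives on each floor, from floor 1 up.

Emil, Wade, Alice, Pia

From clues 1–2: Pia is in {2,3,4}.
From clues 1–3: Emil → floor 1, Wade → floor 2, Alice → floor 3, Pia → floor 4.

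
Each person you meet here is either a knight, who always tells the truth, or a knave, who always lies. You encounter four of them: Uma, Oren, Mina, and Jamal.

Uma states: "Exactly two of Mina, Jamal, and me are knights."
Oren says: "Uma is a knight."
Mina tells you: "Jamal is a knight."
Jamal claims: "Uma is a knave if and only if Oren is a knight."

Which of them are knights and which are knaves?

Uma: knave, Oren: knave, Mina: knave, Jamal: knave

Consider Uma. Suppose Uma is a knight.
Then no assignment of the remaining roles makes every statement match its speaker's type — contradiction.
So Uma is a knave.
With that fixed, Oren's statement is false, so Oren is a knave.
With that fixed, Jamal's statement is false, so Jamal is a knave.
With that fixed, Mina's statement is false, so Mina is a knave.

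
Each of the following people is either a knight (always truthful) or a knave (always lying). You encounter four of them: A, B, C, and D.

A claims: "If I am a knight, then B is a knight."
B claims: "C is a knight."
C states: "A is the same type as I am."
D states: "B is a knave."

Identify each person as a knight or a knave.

Consider A. Suppose A is a knave.
Then A's own statement would have to be false, but it can't be — contradiction.
So A is a knight.
Consider B. Suppose B is a knave.
Then A's statement comes out false, contradicting A being a knight.
So B is a knight.
With that fixed, D's statement is false, so D is a knave.
Consider C. Suppose C is a knave.
Then B's statement comes out false, contradicting B being a knight.
So C is a knight.

A: knight, B: knight, C: knight, D: knave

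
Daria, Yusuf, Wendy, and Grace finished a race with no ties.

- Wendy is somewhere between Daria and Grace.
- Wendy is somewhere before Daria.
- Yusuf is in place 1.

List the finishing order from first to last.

From clue 1: Wendy is in {2,3}.
From clues 1–2: Daria is in {3,4}.
From clues 1–3: Yusuf → place 1, Grace → place 2, Wendy → place 3, Daria → place 4.

Yusuf, Grace, Wendy, Daria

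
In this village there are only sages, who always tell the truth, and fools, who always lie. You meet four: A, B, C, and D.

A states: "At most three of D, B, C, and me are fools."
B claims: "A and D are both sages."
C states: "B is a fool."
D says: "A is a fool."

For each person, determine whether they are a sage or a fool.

A: sage, B: fool, C: sage, D: fool

Consider A. Suppose A is a fool.
Then no assignment of the remaining roles makes every statement match its speaker's type — contradiction.
So A is a sage.
With that fixed, D's statement is false, so D is a fool.
With that fixed, B's statement is false, so B is a fool.
With that fixed, C's statement is true, so C is a sage.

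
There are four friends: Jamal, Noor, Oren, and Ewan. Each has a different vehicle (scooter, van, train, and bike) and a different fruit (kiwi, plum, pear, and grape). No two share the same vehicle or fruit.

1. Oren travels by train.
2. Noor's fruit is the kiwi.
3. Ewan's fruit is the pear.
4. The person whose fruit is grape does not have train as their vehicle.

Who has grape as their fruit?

Jamal

With clues 1–2, Noor is impossible for the one with fruit grape.
With clues 1–3, Ewan is impossible for the one with fruit grape.
With clues 1–4, Oren is impossible for the one with fruit grape.
That leaves Jamal.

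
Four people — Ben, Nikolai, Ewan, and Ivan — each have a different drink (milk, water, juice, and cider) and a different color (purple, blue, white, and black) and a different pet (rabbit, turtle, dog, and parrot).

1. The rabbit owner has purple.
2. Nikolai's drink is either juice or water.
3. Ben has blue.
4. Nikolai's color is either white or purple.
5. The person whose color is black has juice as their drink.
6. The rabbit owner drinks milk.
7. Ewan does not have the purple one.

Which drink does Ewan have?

With clues 1–5, water is impossible for Ewan's drink.
With clues 1–6, cider is impossible for Ewan's drink.
With clues 1–7, milk is impossible for Ewan's drink.
That leaves juice.

juice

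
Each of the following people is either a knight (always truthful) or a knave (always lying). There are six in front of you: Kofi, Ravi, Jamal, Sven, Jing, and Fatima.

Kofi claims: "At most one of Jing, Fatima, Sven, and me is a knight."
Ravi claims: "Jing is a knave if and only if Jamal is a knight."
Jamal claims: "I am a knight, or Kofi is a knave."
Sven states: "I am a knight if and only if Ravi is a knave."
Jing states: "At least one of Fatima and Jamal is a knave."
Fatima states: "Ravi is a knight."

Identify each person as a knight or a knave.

Kofi: knave, Ravi: knave, Jamal: knight, Sven: knight, Jing: knight, Fatima: knave

Consider Kofi. Suppose Kofi is a knight.
Then no assignment of the remaining roles makes every statement match its speaker's type — contradiction.
So Kofi is a knave.
With that fixed, Jamal's statement is true, so Jamal is a knight.
Consider Ravi. Suppose Ravi is a knight.
Then whichever role Sven has, Sven's statement has the wrong truth value — contradiction.
So Ravi is a knave.
With that fixed, Fatima's statement is false, so Fatima is a knave.
With that fixed, Jing's statement is true, so Jing is a knight.
Consider Sven. Suppose Sven is a knave.
Then Kofi's statement comes out true, contradicting Kofi being a knave.
So Sven is a knight.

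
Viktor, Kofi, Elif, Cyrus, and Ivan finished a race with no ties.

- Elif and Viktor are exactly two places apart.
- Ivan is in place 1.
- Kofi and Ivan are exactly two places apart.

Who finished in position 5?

Cyrus

With clues 1–2, Ivan is ruled out for place 5.
With clues 1–3, Elif, Kofi, and Viktor are ruled out for place 5.
So place 5 is Cyrus.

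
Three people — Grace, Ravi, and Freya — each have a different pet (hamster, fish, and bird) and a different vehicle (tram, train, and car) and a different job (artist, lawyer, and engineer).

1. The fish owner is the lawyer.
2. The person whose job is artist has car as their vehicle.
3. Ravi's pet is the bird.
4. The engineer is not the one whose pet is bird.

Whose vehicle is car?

Ravi

With clues 1–4, Freya and Grace are impossible for the one with vehicle car.
That leaves Ravi.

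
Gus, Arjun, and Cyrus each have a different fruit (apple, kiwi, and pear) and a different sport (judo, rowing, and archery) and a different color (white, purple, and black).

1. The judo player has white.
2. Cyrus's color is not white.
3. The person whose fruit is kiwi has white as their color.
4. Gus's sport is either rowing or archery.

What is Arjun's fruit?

With clues 1–4, apple and pear are impossible for Arjun's fruit.
That leaves kiwi.

kiwi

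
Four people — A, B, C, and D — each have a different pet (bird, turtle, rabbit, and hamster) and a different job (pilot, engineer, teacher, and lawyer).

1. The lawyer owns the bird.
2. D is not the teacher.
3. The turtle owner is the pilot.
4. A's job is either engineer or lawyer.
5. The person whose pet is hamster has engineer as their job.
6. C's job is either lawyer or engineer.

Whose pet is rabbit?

B

With clues 1–5, A and D are impossible for the one with pet rabbit.
With clues 1–6, C is impossible for the one with pet rabbit.
That leaves B.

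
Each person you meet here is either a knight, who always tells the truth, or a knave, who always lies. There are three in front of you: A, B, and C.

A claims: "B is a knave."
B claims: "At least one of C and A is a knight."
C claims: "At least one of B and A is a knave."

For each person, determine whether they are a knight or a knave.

A: knave, B: knight, C: knight

Consider A. Suppose A is a knight.
Then no assignment of the remaining roles makes every statement match its speaker's type — contradiction.
So A is a knave.
With that fixed, C's statement is true, so C is a knight.
With that fixed, B's statement is true, so B is a knight.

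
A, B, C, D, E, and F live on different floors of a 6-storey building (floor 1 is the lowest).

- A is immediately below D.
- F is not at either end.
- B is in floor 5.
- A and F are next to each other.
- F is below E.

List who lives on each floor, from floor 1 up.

C, F, A, D, B, E

From clue 1: A is in {1,2,3,4,5}.
From clues 1–2: F is in {2,3,4,5}.
From clues 1–3: B → floor 5.
From clues 1–4: F → floor 2, A → floor 3, D → floor 4.
From clues 1–5: C → floor 1, E → floor 6.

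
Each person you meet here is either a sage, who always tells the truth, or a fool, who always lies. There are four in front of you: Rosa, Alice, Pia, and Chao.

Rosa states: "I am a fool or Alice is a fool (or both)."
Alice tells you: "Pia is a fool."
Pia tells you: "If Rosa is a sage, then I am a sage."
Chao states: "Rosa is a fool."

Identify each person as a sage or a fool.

Rosa: sage, Alice: fool, Pia: sage, Chao: fool

Consider Rosa. Suppose Rosa is a fool.
Then Rosa's own statement would have to be false, but it can't be — contradiction.
So Rosa is a sage.
With that fixed, Chao's statement is false, so Chao is a fool.
Consider Alice. Suppose Alice is a sage.
Then Rosa's statement comes out false, contradicting Rosa being a sage.
So Alice is a fool.
Consider Pia. Suppose Pia is a fool.
Then Alice's statement comes out true, contradicting Alice being a fool.
So Pia is a sage.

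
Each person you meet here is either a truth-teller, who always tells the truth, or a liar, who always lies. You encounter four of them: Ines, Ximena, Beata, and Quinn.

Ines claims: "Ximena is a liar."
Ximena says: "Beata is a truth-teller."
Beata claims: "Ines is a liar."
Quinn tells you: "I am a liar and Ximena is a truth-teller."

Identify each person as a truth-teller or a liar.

Consider Ines. Suppose Ines is a liar.
Then no assignment of the remaining roles makes every statement match its speaker's type — contradiction.
So Ines is a truth-teller.
With that fixed, Beata's statement is false, so Beata is a liar.
With that fixed, Ximena's statement is false, so Ximena is a liar.
With that fixed, Quinn's statement is false, so Quinn is a liar.

Ines: truth-teller, Ximena: liar, Beata: liar, Quinn: liar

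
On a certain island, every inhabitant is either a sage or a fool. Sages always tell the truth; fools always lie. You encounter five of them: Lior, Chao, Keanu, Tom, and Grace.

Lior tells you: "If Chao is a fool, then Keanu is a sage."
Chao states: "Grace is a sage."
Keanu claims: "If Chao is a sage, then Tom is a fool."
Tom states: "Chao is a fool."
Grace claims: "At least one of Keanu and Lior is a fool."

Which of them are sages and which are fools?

Consider Lior. Suppose Lior is a fool.
Then no assignment of the remaining roles makes every statement match its speaker's type — contradiction.
So Lior is a sage.
Consider Chao. Suppose Chao is a sage.
Then no assignment of the remaining roles makes every statement match its speaker's type — contradiction.
So Chao is a fool.
With that fixed, Keanu's statement is true, so Keanu is a sage.
With that fixed, Tom's statement is true, so Tom is a sage.
With that fixed, Grace's statement is false, so Grace is a fool.

Lior: sage, Chao: fool, Keanu: sage, Tom: sage, Grace: fool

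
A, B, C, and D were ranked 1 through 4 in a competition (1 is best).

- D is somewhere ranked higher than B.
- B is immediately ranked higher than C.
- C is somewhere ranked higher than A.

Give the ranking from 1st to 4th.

From clue 1: B is in {2,3,4}.
From clues 1–2: B is in {2,3}.
From clues 1–3: D → rank 1, B → rank 2, C → rank 3, A → rank 4.

D, B, C, A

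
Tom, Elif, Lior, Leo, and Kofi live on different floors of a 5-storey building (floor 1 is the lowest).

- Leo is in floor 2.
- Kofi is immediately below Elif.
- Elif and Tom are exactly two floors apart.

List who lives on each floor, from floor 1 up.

Lior, Leo, Tom, Kofi, Elif

From clue 1: Leo → floor 2.
From clues 1–2: Elif is in {4,5}.
From clues 1–3: Lior → floor 1, Tom → floor 3, Kofi → floor 4, Elif → floor 5.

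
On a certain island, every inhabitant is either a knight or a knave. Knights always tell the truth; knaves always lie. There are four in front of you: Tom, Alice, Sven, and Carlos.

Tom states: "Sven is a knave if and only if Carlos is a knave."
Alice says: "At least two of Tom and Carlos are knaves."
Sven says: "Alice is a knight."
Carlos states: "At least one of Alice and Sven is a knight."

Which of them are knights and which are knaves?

Consider Tom. Suppose Tom is a knave.
Then no assignment of the remaining roles makes every statement match its speaker's type — contradiction.
So Tom is a knight.
With that fixed, Alice's statement is false, so Alice is a knave.
With that fixed, Sven's statement is false, so Sven is a knave.
With that fixed, Carlos's statement is false, so Carlos is a knave.

Tom: knight, Alice: knave, Sven: knave, Carlos: knave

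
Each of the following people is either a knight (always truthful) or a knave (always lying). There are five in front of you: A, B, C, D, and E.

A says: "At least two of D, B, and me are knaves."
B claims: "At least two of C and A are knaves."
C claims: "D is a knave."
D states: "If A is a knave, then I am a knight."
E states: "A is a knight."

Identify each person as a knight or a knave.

Consider A. Suppose A is a knight.
Then no assignment of the remaining roles makes every statement match its speaker's type — contradiction.
So A is a knave.
With that fixed, E's statement is false, so E is a knave.
Consider B. Suppose B is a knave.
Then A's statement comes out true, contradicting A being a knave.
So B is a knight.
Consider C. Suppose C is a knight.
Then B's statement comes out false, contradicting B being a knight.
So C is a knave.
Consider D. Suppose D is a knave.
Then A's statement comes out true, contradicting A being a knave.
So D is a knight.

A: knave, B: knight, C: knave, D: knight, E: knave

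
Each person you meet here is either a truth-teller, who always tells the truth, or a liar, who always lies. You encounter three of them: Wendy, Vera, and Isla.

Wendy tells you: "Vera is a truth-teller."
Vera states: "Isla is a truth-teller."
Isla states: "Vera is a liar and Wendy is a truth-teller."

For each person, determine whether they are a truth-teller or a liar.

Consider Wendy. Suppose Wendy is a truth-teller.
Then no assignment of the remaining roles makes every statement match its speaker's type — contradiction.
So Wendy is a liar.
With that fixed, Isla's statement is false, so Isla is a liar.
With that fixed, Vera's statement is false, so Vera is a liar.

Wendy: liar, Vera: liar, Isla: liar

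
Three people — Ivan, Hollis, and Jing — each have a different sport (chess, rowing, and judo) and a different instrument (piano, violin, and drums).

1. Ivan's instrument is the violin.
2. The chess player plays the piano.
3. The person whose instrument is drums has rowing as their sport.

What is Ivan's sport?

judo

With clues 1–2, chess is impossible for Ivan's sport.
With clues 1–3, rowing is impossible for Ivan's sport.
That leaves judo.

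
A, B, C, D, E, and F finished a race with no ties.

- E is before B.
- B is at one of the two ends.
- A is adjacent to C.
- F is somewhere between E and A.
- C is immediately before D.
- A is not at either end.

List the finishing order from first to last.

E, F, A, C, D, B

From clue 1: B is in {2,3,4,5,6}.
From clues 1–2: B → place 6.
From clues 1–3: A is in {1,2,3,4,5}.
From clues 1–4: F is in {2,3,4}.
From clues 1–5: A is in {1,3}.
From clues 1–6: E → place 1, F → place 2, A → place 3, C → place 4, D → place 5.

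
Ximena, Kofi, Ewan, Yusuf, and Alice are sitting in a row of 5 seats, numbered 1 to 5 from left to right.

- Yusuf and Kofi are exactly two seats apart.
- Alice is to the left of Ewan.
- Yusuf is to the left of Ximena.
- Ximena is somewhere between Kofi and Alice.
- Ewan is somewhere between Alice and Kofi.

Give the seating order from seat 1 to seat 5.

From clues 1–2: Ewan is in {2,3,4,5}.
From clues 1–3: Alice is in {1,2,4}.
From clues 1–4: Alice → seat 1.
From clues 1–5: Ewan → seat 2, Yusuf → seat 3, Ximena → seat 4, Kofi → seat 5.

Alice, Ewan, Yusuf, Ximena, Kofi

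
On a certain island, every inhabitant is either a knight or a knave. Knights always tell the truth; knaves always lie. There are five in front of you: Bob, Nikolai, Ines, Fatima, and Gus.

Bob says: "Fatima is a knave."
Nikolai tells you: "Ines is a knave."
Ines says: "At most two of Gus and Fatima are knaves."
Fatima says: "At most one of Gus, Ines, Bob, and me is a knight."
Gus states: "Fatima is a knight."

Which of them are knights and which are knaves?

Regardless of anyone's role, Ines's statement is true, so Ines is a knight.
With that fixed, Nikolai's statement is false, so Nikolai is a knave.
Consider Bob. Suppose Bob is a knave.
Then no assignment of the remaining roles makes every statement match its speaker's type — contradiction.
So Bob is a knight.
With that fixed, Fatima's statement is false, so Fatima is a knave.
With that fixed, Gus's statement is false, so Gus is a knave.

Bob: knight, Nikolai: knave, Ines: knight, Fatima: knave, Gus: knave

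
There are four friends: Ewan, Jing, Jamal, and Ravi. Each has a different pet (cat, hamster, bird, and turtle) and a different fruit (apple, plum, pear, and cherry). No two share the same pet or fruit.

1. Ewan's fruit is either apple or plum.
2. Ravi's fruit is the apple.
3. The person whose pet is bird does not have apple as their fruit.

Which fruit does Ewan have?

Clue 1 rules out cherry and pear for Ewan's fruit.
With clues 1–2, apple is impossible for Ewan's fruit.
That leaves plum.

plum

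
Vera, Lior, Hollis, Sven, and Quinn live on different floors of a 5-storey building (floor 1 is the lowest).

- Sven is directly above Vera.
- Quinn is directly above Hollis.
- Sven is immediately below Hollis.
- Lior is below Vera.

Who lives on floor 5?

Quinn

With clue 1, Vera is ruled out for floor 5.
With clues 1–2, Hollis is ruled out for floor 5.
With clues 1–3, Sven is ruled out for floor 5.
With clues 1–4, Lior is ruled out for floor 5.
So floor 5 is Quinn.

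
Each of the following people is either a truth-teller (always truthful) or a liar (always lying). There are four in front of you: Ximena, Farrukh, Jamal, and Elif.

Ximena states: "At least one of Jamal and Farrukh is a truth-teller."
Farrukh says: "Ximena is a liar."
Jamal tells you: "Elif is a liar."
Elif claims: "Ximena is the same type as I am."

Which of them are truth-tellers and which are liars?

Ximena: truth-teller, Farrukh: liar, Jamal: truth-teller, Elif: liar

Consider Ximena. Suppose Ximena is a liar.
Then whichever role Elif has, Elif's statement has the wrong truth value — contradiction.
So Ximena is a truth-teller.
With that fixed, Farrukh's statement is false, so Farrukh is a liar.
Consider Jamal. Suppose Jamal is a liar.
Then Ximena's statement comes out false, contradicting Ximena being a truth-teller.
So Jamal is a truth-teller.
Consider Elif. Suppose Elif is a truth-teller.
Then Jamal's statement comes out false, contradicting Jamal being a truth-teller.
So Elif is a liar.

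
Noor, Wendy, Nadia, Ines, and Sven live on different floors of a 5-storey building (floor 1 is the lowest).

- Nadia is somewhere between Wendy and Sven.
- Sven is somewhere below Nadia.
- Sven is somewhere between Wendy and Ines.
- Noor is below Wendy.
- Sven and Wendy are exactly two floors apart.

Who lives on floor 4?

With clues 1–2, Sven is ruled out for floor 4.
With clues 1–3, Ines is ruled out for floor 4.
With clues 1–4, Wendy is ruled out for floor 4.
With clues 1–5, Noor is ruled out for floor 4.
So floor 4 is Nadia.

Nadia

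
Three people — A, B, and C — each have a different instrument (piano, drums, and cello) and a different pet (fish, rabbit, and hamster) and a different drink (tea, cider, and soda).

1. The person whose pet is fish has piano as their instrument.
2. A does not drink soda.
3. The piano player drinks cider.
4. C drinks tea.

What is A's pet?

fish

With clues 1–4, hamster and rabbit are impossible for A's pet.
That leaves fish.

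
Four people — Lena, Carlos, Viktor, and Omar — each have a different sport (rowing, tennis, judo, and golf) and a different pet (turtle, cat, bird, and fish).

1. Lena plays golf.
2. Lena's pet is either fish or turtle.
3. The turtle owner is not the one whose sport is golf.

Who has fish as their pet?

With clues 1–3, Carlos, Omar, and Viktor are impossible for the one with pet fish.
That leaves Lena.

Lena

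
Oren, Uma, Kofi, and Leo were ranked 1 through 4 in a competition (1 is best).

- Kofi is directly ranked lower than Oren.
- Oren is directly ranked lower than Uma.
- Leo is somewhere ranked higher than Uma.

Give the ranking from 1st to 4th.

From clue 1: Oren is in {1,2,3}.
From clues 1–2: Oren is in {2,3}.
From clues 1–3: Leo → rank 1, Uma → rank 2, Oren → rank 3, Kofi → rank 4.

Leo, Uma, Oren, Kofi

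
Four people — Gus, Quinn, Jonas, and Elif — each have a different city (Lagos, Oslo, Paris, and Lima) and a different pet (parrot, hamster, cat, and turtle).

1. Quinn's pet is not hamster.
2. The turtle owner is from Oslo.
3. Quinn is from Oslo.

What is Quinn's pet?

Clue 1 rules out hamster for Quinn's pet.
With clues 1–3, cat and parrot are impossible for Quinn's pet.
That leaves turtle.

turtle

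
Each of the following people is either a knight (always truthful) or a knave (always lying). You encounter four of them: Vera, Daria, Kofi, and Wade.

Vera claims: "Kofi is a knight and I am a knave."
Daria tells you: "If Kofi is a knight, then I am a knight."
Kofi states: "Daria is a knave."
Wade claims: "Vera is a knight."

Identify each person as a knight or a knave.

Consider Vera. Suppose Vera is a knight.
Then Vera's own statement would have to be true, but it can't be — contradiction.
So Vera is a knave.
With that fixed, Wade's statement is false, so Wade is a knave.
Consider Daria. Suppose Daria is a knave.
Then no assignment of the remaining roles makes every statement match its speaker's type — contradiction.
So Daria is a knight.
With that fixed, Kofi's statement is false, so Kofi is a knave.

Vera: knave, Daria: knight, Kofi: knave, Wade: knave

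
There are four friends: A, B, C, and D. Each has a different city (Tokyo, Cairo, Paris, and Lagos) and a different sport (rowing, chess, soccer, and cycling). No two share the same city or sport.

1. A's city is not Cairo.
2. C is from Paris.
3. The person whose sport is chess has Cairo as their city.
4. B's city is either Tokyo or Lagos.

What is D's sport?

With clues 1–4, cycling, rowing, and soccer are impossible for D's sport.
That leaves chess.

chess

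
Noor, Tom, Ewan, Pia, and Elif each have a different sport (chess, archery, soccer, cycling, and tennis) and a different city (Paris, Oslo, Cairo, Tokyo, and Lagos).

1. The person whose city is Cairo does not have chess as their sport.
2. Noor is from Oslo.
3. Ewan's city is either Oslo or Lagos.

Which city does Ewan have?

With clues 1–2, Oslo is impossible for Ewan's city.
With clues 1–3, Cairo, Paris, and Tokyo are impossible for Ewan's city.
That leaves Lagos.

Lagos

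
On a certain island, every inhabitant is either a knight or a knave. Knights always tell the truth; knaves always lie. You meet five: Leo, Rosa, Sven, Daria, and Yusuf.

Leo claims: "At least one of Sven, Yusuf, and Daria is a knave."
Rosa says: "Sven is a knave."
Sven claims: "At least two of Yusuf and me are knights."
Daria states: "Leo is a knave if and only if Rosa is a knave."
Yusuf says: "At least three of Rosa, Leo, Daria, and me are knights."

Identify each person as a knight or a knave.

Leo: knight, Rosa: knight, Sven: knave, Daria: knight, Yusuf: knight

Consider Leo. Suppose Leo is a knave.
Then no assignment of the remaining roles makes every statement match its speaker's type — contradiction.
So Leo is a knight.
Consider Rosa. Suppose Rosa is a knave.
Then no assignment of the remaining roles makes every statement match its speaker's type — contradiction.
So Rosa is a knight.
With that fixed, Daria's statement is true, so Daria is a knight.
With that fixed, Yusuf's statement is true, so Yusuf is a knight.
Consider Sven. Suppose Sven is a knight.
Then Leo's statement comes out false, contradicting Leo being a knight.
So Sven is a knave.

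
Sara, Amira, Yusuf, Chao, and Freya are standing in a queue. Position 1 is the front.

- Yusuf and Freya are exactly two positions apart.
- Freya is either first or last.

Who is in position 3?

With clues 1–2, Amira, Chao, Freya, and Sara are ruled out for position 3.
So position 3 is Yusuf.

Yusuf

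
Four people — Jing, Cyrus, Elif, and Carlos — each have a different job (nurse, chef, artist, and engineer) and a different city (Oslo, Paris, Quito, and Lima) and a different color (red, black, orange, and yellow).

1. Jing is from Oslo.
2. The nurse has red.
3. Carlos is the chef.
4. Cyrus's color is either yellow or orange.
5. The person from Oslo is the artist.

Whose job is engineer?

Cyrus

With clues 1–3, Carlos is impossible for the one with job engineer.
With clues 1–5, Elif and Jing are impossible for the one with job engineer.
That leaves Cyrus.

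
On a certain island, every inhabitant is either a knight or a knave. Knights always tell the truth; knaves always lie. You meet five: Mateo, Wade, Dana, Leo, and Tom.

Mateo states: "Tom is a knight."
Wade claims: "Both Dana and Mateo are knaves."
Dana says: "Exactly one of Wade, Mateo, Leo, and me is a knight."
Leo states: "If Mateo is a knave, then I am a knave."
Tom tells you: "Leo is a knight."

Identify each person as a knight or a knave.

Mateo: knight, Wade: knave, Dana: knave, Leo: knight, Tom: knight

Consider Mateo. Suppose Mateo is a knave.
Then whichever role Leo has, Leo's statement has the wrong truth value — contradiction.
So Mateo is a knight.
With that fixed, Wade's statement is false, so Wade is a knave.
With that fixed, Leo's statement is true, so Leo is a knight.
With that fixed, Tom's statement is true, so Tom is a knight.
With that fixed, Dana's statement is false, so Dana is a knave.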